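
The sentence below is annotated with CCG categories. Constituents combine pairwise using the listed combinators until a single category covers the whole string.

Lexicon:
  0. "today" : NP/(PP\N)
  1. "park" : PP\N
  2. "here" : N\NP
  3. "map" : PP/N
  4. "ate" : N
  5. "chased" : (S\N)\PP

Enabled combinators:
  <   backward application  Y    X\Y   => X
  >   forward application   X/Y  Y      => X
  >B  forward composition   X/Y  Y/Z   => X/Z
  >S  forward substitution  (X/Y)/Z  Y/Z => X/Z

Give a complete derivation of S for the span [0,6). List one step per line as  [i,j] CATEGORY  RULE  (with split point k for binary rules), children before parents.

[0,6] S   <
  [0,3] N   <
    [0,2] NP   >
      [0,1] "today" : NP/(PP\N)
      [1,2] "park" : PP\N
    [2,3] "here" : N\NP
  [3,6] S\N   <
    [3,5] PP   >
      [3,4] "map" : PP/N
      [4,5] "ate" : N
    [5,6] "chased" : (S\N)\PP

[0,1] NP/(PP\N)  lex  "today"
[1,2] PP\N  lex  "park"
[0,2] NP  >  k=1
[2,3] N\NP  lex  "here"
[0,3] N  <  k=2
[3,4] PP/N  lex  "map"
[4,5] N  lex  "ate"
[3,5] PP  >  k=4
[5,6] (S\N)\PP  lex  "chased"
[3,6] S\N  <  k=5
[0,6] S  <  k=3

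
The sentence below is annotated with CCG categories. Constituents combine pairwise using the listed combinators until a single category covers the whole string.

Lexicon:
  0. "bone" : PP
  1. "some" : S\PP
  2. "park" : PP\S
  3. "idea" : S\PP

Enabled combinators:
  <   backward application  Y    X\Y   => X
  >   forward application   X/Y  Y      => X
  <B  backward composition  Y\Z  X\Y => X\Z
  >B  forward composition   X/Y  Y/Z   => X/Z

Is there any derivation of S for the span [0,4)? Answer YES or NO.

[0,4] S   <
  [0,1] "bone" : PP
  [1,4] S\PP   <B
    [1,3] PP\PP   <B
      [1,2] "some" : S\PP
      [2,3] "park" : PP\S
    [3,4] "idea" : S\PP

YES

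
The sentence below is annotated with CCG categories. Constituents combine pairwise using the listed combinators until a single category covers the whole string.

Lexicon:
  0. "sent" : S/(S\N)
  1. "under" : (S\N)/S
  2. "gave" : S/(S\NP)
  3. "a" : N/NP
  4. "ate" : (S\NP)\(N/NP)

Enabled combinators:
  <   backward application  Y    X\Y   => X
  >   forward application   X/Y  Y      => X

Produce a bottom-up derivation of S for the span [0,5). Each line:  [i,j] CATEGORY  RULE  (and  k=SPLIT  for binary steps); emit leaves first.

[0,1] S/(S\N)  lex  "sent"
[1,2] (S\N)/S  lex  "under"
[2,3] S/(S\NP)  lex  "gave"
[3,4] N/NP  lex  "a"
[4,5] (S\NP)\(N/NP)  lex  "ate"
[3,5] S\NP  <  k=4
[2,5] S  >  k=3
[1,5] S\N  >  k=2
[0,5] S  >  k=1

[0,5] S   >
  [0,1] "sent" : S/(S\N)
  [1,5] S\N   >
    [1,2] "under" : (S\N)/S
    [2,5] S   >
      [2,3] "gave" : S/(S\NP)
      [3,5] S\NP   <
        [3,4] "a" : N/NP
        [4,5] "ate" : (S\NP)\(N/NP)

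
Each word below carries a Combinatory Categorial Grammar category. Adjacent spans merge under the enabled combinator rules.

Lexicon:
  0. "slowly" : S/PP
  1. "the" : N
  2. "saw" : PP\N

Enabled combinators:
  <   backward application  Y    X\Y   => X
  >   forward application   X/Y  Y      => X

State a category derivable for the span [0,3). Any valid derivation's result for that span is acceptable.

S

[0,3] S   >
  [0,1] "slowly" : S/PP
  [1,3] PP   <
    [1,2] "the" : N
    [2,3] "saw" : PP\N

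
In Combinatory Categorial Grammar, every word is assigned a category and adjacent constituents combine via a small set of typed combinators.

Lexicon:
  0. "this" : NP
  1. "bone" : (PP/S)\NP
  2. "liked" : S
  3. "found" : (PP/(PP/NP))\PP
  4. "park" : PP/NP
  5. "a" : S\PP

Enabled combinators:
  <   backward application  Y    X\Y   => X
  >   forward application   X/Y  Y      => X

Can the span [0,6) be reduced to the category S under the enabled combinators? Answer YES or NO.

YES

[0,6] S   <
  [0,5] PP   >
    [0,4] PP/(PP/NP)   <
      [0,3] PP   >
        [0,2] PP/S   <
          [0,1] "this" : NP
          [1,2] "bone" : (PP/S)\NP
        [2,3] "liked" : S
      [3,4] "found" : (PP/(PP/NP))\PP
    [4,5] "park" : PP/NP
  [5,6] "a" : S\PP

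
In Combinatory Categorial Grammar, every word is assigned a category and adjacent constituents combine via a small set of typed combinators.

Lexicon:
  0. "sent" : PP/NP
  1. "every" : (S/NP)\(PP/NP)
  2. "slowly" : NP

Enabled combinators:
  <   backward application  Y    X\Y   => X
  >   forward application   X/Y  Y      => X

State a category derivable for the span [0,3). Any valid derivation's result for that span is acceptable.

S

[0,3] S   >
  [0,2] S/NP   <
    [0,1] "sent" : PP/NP
    [1,2] "every" : (S/NP)\(PP/NP)
  [2,3] "slowly" : NP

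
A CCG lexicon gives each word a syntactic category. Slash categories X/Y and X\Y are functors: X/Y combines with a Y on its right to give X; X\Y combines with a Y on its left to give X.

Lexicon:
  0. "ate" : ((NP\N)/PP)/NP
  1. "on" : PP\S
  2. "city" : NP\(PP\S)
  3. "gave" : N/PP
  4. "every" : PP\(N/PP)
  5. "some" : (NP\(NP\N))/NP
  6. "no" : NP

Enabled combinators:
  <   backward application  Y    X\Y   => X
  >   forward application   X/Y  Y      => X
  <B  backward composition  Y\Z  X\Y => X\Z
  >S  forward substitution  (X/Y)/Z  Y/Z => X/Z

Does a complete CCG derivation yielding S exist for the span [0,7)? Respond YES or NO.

NO

((NP\N)/PP)/NP PP\S NP\(PP\S) N/PP PP\(N/PP) (NP\(NP\N))/NP NP
CKY chart[0,7] = {NP}; S ∉ chart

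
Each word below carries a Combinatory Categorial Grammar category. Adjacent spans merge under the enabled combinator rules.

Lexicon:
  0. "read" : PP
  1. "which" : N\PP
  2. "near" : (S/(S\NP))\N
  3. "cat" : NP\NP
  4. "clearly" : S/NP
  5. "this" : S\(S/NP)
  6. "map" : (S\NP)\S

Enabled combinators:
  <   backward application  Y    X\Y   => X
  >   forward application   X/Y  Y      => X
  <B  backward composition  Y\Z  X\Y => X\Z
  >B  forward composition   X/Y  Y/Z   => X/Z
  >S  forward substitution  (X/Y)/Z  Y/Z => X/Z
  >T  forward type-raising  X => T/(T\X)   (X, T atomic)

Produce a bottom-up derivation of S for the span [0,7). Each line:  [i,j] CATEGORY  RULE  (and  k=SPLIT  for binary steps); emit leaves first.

[0,1] PP  lex  "read"
[1,2] N\PP  lex  "which"
[0,2] N  <  k=1
[2,3] (S/(S\NP))\N  lex  "near"
[0,3] S/(S\NP)  <  k=2
[3,4] NP\NP  lex  "cat"
[4,5] S/NP  lex  "clearly"
[5,6] S\(S/NP)  lex  "this"
[4,6] S  <  k=5
[6,7] (S\NP)\S  lex  "map"
[4,7] S\NP  <  k=6
[3,7] S\NP  <B  k=4
[0,7] S  >  k=3

[0,7] S   >
  [0,3] S/(S\NP)   <
    [0,2] N   <
      [0,1] "read" : PP
      [1,2] "which" : N\PP
    [2,3] "near" : (S/(S\NP))\N
  [3,7] S\NP   <B
    [3,4] "cat" : NP\NP
    [4,7] S\NP   <
      [4,6] S   <
        [4,5] "clearly" : S/NP
        [5,6] "this" : S\(S/NP)
      [6,7] "map" : (S\NP)\S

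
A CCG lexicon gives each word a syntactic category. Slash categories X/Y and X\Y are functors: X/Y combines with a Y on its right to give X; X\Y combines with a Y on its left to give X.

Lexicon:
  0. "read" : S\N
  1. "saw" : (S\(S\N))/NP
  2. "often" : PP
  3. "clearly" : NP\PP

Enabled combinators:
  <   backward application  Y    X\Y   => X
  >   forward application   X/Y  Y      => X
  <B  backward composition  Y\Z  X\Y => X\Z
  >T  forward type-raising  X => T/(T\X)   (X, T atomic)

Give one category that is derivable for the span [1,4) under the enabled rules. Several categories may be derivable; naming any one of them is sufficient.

S\(S\N)

[0,4] S   <
  [0,1] "read" : S\N
  [1,4] S\(S\N)   >
    [1,2] "saw" : (S\(S\N))/NP
    [2,4] NP   >
      [2,3] NP/(NP\PP)   >T
        [2,3] "often" : PP
      [3,4] "clearly" : NP\PP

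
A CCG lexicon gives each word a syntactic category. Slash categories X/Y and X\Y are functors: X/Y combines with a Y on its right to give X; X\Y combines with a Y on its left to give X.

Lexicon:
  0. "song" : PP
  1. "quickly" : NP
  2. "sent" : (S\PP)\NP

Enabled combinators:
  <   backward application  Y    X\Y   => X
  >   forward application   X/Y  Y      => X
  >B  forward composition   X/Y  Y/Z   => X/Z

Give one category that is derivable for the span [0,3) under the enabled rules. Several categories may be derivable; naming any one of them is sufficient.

[0,3] S   <
  [0,1] "song" : PP
  [1,3] S\PP   <
    [1,2] "quickly" : NP
    [2,3] "sent" : (S\PP)\NP

S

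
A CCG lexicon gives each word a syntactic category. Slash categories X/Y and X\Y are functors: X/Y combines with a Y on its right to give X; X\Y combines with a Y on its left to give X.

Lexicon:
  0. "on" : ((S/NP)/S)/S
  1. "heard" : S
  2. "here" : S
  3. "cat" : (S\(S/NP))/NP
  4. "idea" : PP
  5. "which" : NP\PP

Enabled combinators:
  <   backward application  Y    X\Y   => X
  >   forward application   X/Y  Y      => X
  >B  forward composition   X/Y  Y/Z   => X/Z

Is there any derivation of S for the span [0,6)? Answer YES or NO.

YES

[0,6] S   <
  [0,3] S/NP   >
    [0,2] (S/NP)/S   >
      [0,1] "on" : ((S/NP)/S)/S
      [1,2] "heard" : S
    [2,3] "here" : S
  [3,6] S\(S/NP)   >
    [3,4] "cat" : (S\(S/NP))/NP
    [4,6] NP   <
      [4,5] "idea" : PP
      [5,6] "which" : NP\PP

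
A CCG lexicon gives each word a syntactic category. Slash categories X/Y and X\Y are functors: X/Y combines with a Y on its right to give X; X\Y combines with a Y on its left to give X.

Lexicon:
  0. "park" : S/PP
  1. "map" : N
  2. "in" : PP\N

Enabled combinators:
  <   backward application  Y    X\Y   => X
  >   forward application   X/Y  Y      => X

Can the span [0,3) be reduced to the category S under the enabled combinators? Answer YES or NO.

[0,3] S   >
  [0,1] "park" : S/PP
  [1,3] PP   <
    [1,2] "map" : N
    [2,3] "in" : PP\N

YES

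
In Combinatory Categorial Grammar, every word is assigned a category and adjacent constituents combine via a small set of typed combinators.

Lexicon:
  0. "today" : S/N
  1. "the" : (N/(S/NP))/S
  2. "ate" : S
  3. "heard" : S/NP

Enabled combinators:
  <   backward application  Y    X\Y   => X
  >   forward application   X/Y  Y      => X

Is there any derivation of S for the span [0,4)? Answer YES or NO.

YES

[0,4] S   >
  [0,1] "today" : S/N
  [1,4] N   >
    [1,3] N/(S/NP)   >
      [1,2] "the" : (N/(S/NP))/S
      [2,3] "ate" : S
    [3,4] "heard" : S/NP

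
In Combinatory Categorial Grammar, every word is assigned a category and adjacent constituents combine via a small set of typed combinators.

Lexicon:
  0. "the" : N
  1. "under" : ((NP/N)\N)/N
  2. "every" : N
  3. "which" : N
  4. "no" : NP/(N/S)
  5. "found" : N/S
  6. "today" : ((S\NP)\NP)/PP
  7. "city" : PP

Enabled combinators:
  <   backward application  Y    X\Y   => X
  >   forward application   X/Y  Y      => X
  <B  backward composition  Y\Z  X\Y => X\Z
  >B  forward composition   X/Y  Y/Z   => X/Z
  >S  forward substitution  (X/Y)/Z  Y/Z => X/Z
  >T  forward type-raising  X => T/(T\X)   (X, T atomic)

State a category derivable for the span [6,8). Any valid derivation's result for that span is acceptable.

(S\NP)\NP

[0,8] S   <
  [0,4] NP   >
    [0,3] NP/N   <
      [0,1] "the" : N
      [1,3] (NP/N)\N   >
        [1,2] "under" : ((NP/N)\N)/N
        [2,3] "every" : N
    [3,4] "which" : N
  [4,8] S\NP   <
    [4,6] NP   >
      [4,5] "no" : NP/(N/S)
      [5,6] "found" : N/S
    [6,8] (S\NP)\NP   >
      [6,7] "today" : ((S\NP)\NP)/PP
      [7,8] "city" : PP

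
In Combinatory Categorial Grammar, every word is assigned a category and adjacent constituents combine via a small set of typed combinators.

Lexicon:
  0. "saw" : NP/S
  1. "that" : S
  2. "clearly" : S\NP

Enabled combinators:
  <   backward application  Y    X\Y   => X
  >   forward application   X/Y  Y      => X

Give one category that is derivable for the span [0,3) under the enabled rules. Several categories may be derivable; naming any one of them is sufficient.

S

[0,3] S   <
  [0,2] NP   >
    [0,1] "saw" : NP/S
    [1,2] "that" : S
  [2,3] "clearly" : S\NP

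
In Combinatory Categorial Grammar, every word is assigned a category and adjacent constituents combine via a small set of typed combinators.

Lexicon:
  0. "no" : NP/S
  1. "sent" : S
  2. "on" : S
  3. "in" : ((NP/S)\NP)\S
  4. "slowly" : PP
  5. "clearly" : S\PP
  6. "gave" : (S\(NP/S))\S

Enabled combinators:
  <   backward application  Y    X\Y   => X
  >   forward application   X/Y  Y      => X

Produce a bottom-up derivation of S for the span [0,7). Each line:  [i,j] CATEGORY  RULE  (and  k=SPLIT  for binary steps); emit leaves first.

[0,7] S   <
  [0,4] NP/S   <
    [0,2] NP   >
      [0,1] "no" : NP/S
      [1,2] "sent" : S
    [2,4] (NP/S)\NP   <
      [2,3] "on" : S
      [3,4] "in" : ((NP/S)\NP)\S
  [4,7] S\(NP/S)   <
    [4,6] S   <
      [4,5] "slowly" : PP
      [5,6] "clearly" : S\PP
    [6,7] "gave" : (S\(NP/S))\S

[0,1] NP/S  lex  "no"
[1,2] S  lex  "sent"
[0,2] NP  >  k=1
[2,3] S  lex  "on"
[3,4] ((NP/S)\NP)\S  lex  "in"
[2,4] (NP/S)\NP  <  k=3
[0,4] NP/S  <  k=2
[4,5] PP  lex  "slowly"
[5,6] S\PP  lex  "clearly"
[4,6] S  <  k=5
[6,7] (S\(NP/S))\S  lex  "gave"
[4,7] S\(NP/S)  <  k=6
[0,7] S  <  k=4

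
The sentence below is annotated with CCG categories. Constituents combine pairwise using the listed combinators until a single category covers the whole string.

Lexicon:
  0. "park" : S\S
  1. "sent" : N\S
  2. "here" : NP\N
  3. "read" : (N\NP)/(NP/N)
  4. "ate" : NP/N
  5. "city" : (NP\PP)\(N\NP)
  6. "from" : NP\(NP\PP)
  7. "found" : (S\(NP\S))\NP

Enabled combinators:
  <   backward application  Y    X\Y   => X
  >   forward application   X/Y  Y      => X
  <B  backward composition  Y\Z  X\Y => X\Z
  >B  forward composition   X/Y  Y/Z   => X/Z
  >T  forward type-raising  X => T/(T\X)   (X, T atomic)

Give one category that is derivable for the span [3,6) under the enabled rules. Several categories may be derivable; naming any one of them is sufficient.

[0,8] S   <
  [0,3] NP\S   <B
    [0,2] N\S   <B
      [0,1] "park" : S\S
      [1,2] "sent" : N\S
    [2,3] "here" : NP\N
  [3,8] S\(NP\S)   <
    [3,7] NP   <
      [3,6] NP\PP   <
        [3,5] N\NP   >
          [3,4] "read" : (N\NP)/(NP/N)
          [4,5] "ate" : NP/N
        [5,6] "city" : (NP\PP)\(N\NP)
      [6,7] "from" : NP\(NP\PP)
    [7,8] "found" : (S\(NP\S))\NP

NP\PP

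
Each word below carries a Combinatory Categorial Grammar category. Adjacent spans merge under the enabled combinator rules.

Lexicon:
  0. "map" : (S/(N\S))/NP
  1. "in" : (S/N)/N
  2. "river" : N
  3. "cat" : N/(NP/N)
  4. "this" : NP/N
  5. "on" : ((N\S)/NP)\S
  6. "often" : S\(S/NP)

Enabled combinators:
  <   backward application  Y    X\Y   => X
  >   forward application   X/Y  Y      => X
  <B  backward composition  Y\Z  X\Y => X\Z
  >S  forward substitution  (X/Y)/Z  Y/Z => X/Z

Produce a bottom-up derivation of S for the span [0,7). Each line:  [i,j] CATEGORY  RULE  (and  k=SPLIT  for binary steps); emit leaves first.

[0,7] S   <
  [0,6] S/NP   >S
    [0,1] "map" : (S/(N\S))/NP
    [1,6] (N\S)/NP   <
      [1,5] S   >
        [1,3] S/N   >
          [1,2] "in" : (S/N)/N
          [2,3] "river" : N
        [3,5] N   >
          [3,4] "cat" : N/(NP/N)
          [4,5] "this" : NP/N
      [5,6] "on" : ((N\S)/NP)\S
  [6,7] "often" : S\(S/NP)

[0,1] (S/(N\S))/NP  lex  "map"
[1,2] (S/N)/N  lex  "in"
[2,3] N  lex  "river"
[1,3] S/N  >  k=2
[3,4] N/(NP/N)  lex  "cat"
[4,5] NP/N  lex  "this"
[3,5] N  >  k=4
[1,5] S  >  k=3
[5,6] ((N\S)/NP)\S  lex  "on"
[1,6] (N\S)/NP  <  k=5
[0,6] S/NP  >S  k=1
[6,7] S\(S/NP)  lex  "often"
[0,7] S  <  k=6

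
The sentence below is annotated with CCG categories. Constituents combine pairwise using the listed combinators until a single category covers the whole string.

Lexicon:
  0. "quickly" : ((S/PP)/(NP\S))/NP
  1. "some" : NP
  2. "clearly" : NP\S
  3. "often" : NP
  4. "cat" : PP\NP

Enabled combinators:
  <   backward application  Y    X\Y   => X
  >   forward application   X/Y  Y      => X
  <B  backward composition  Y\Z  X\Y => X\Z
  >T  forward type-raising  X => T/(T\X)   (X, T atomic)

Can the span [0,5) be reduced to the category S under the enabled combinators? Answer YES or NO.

YES

[0,5] S   >
  [0,3] S/PP   >
    [0,2] (S/PP)/(NP\S)   >
      [0,1] "quickly" : ((S/PP)/(NP\S))/NP
      [1,2] "some" : NP
    [2,3] "clearly" : NP\S
  [3,5] PP   >
    [3,4] PP/(PP\NP)   >T
      [3,4] "often" : NP
    [4,5] "cat" : PP\NP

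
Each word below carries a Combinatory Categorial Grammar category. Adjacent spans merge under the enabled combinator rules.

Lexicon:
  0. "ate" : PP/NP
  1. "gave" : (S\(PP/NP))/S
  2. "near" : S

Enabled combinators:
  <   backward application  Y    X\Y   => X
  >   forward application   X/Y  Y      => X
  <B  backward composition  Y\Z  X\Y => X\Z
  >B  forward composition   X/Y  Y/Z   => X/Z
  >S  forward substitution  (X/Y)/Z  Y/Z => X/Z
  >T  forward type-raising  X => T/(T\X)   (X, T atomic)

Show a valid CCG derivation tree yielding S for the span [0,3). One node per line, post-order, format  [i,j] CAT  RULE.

[0,3] S   <
  [0,1] "ate" : PP/NP
  [1,3] S\(PP/NP)   >
    [1,2] "gave" : (S\(PP/NP))/S
    [2,3] "near" : S

[0,1] PP/NP  lex  "ate"
[1,2] (S\(PP/NP))/S  lex  "gave"
[2,3] S  lex  "near"
[1,3] S\(PP/NP)  >  k=2
[0,3] S  <  k=1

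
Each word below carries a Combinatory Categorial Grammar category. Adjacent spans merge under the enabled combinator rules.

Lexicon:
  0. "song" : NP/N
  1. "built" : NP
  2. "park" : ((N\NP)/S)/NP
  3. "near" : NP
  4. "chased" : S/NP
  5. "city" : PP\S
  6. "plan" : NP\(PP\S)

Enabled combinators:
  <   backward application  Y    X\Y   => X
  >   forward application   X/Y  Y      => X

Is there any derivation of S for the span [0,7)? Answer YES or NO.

NP/N NP ((N\NP)/S)/NP NP S/NP PP\S NP\(PP\S)
CKY chart[0,7] = {NP}; S ∉ chart

NO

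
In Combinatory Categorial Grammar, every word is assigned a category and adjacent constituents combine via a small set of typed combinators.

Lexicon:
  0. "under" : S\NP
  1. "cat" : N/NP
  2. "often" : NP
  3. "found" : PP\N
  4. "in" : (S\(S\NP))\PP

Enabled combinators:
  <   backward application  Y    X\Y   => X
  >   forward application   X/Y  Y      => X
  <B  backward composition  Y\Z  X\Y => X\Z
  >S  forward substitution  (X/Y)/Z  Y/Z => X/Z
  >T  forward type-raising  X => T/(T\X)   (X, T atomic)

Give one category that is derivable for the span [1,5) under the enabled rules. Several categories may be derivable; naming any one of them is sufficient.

S\(S\NP)

[0,5] S   <
  [0,1] "under" : S\NP
  [1,5] S\(S\NP)   <
    [1,4] PP   <
      [1,3] N   >
        [1,2] "cat" : N/NP
        [2,3] "often" : NP
      [3,4] "found" : PP\N
    [4,5] "in" : (S\(S\NP))\PP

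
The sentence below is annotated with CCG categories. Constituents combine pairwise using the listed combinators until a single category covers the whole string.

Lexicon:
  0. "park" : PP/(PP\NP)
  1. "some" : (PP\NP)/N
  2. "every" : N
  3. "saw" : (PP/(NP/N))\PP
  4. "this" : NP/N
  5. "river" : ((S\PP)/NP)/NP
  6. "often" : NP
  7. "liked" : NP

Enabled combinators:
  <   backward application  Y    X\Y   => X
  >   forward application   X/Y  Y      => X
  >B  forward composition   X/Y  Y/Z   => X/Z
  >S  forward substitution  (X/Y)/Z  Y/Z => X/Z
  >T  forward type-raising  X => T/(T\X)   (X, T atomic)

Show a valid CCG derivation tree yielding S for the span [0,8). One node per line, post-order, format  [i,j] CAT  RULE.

[0,8] S   <
  [0,5] PP   >
    [0,4] PP/(NP/N)   <
      [0,3] PP   >
        [0,2] PP/N   >B
          [0,1] "park" : PP/(PP\NP)
          [1,2] "some" : (PP\NP)/N
        [2,3] "every" : N
      [3,4] "saw" : (PP/(NP/N))\PP
    [4,5] "this" : NP/N
  [5,8] S\PP   >
    [5,7] (S\PP)/NP   >
      [5,6] "river" : ((S\PP)/NP)/NP
      [6,7] "often" : NP
    [7,8] "liked" : NP

[0,1] PP/(PP\NP)  lex  "park"
[1,2] (PP\NP)/N  lex  "some"
[0,2] PP/N  >B  k=1
[2,3] N  lex  "every"
[0,3] PP  >  k=2
[3,4] (PP/(NP/N))\PP  lex  "saw"
[0,4] PP/(NP/N)  <  k=3
[4,5] NP/N  lex  "this"
[0,5] PP  >  k=4
[5,6] ((S\PP)/NP)/NP  lex  "river"
[6,7] NP  lex  "often"
[5,7] (S\PP)/NP  >  k=6
[7,8] NP  lex  "liked"
[5,8] S\PP  >  k=7
[0,8] S  <  k=5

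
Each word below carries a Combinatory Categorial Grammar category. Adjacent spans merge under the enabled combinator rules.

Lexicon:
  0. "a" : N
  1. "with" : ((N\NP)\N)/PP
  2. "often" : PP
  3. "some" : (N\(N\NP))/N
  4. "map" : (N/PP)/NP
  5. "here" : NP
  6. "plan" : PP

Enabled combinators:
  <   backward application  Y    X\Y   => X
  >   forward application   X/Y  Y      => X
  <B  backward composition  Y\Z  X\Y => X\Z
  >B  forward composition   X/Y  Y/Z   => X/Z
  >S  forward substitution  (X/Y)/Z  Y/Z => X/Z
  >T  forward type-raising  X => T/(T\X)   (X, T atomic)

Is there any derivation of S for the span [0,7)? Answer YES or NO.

N ((N\NP)\N)/PP PP (N\(N\NP))/N (N/PP)/NP NP PP
CKY chart[0,7] = {N, N/(N\N), NP/(NP\N), PP/(PP\N), S/(S\N)}; S ∉ chart

NO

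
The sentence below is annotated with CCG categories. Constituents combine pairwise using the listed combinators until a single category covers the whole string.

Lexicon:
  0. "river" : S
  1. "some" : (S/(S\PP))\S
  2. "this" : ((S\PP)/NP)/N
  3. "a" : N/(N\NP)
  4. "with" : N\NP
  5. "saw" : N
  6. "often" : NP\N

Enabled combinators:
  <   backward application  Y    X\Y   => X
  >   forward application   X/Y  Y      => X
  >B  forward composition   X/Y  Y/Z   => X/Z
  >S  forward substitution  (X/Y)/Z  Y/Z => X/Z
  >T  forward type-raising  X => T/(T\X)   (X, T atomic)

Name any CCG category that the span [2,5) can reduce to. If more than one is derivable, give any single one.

(S\PP)/NP

[0,7] S   >
  [0,2] S/(S\PP)   <
    [0,1] "river" : S
    [1,2] "some" : (S/(S\PP))\S
  [2,7] S\PP   >
    [2,5] (S\PP)/NP   >
      [2,3] "this" : ((S\PP)/NP)/N
      [3,5] N   >
        [3,4] "a" : N/(N\NP)
        [4,5] "with" : N\NP
    [5,7] NP   >
      [5,6] NP/(NP\N)   >T
        [5,6] "saw" : N
      [6,7] "often" : NP\N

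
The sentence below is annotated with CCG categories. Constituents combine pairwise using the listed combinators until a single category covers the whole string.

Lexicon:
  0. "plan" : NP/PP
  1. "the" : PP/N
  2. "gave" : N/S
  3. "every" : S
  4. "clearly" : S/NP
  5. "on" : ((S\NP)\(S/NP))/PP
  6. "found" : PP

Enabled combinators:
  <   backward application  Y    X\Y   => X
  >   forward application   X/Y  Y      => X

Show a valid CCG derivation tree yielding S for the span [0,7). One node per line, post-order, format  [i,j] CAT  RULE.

[0,1] NP/PP  lex  "plan"
[1,2] PP/N  lex  "the"
[2,3] N/S  lex  "gave"
[3,4] S  lex  "every"
[2,4] N  >  k=3
[1,4] PP  >  k=2
[0,4] NP  >  k=1
[4,5] S/NP  lex  "clearly"
[5,6] ((S\NP)\(S/NP))/PP  lex  "on"
[6,7] PP  lex  "found"
[5,7] (S\NP)\(S/NP)  >  k=6
[4,7] S\NP  <  k=5
[0,7] S  <  k=4

[0,7] S   <
  [0,4] NP   >
    [0,1] "plan" : NP/PP
    [1,4] PP   >
      [1,2] "the" : PP/N
      [2,4] N   >
        [2,3] "gave" : N/S
        [3,4] "every" : S
  [4,7] S\NP   <
    [4,5] "clearly" : S/NP
    [5,7] (S\NP)\(S/NP)   >
      [5,6] "on" : ((S\NP)\(S/NP))/PP
      [6,7] "found" : PP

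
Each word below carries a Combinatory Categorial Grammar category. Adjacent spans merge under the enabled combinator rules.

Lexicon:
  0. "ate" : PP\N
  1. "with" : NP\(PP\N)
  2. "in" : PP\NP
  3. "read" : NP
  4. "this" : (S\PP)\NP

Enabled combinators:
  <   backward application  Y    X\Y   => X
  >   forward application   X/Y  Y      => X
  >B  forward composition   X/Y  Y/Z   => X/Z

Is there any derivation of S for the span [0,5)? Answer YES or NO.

YES

[0,5] S   <
  [0,3] PP   <
    [0,2] NP   <
      [0,1] "ate" : PP\N
      [1,2] "with" : NP\(PP\N)
    [2,3] "in" : PP\NP
  [3,5] S\PP   <
    [3,4] "read" : NP
    [4,5] "this" : (S\PP)\NP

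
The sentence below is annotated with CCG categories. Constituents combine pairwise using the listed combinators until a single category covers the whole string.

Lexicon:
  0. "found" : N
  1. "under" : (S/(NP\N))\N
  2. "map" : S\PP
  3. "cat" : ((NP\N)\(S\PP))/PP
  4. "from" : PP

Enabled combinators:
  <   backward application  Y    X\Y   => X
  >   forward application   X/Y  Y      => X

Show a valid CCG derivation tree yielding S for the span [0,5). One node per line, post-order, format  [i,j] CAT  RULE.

[0,1] N  lex  "found"
[1,2] (S/(NP\N))\N  lex  "under"
[0,2] S/(NP\N)  <  k=1
[2,3] S\PP  lex  "map"
[3,4] ((NP\N)\(S\PP))/PP  lex  "cat"
[4,5] PP  lex  "from"
[3,5] (NP\N)\(S\PP)  >  k=4
[2,5] NP\N  <  k=3
[0,5] S  >  k=2

[0,5] S   >
  [0,2] S/(NP\N)   <
    [0,1] "found" : N
    [1,2] "under" : (S/(NP\N))\N
  [2,5] NP\N   <
    [2,3] "map" : S\PP
    [3,5] (NP\N)\(S\PP)   >
      [3,4] "cat" : ((NP\N)\(S\PP))/PP
      [4,5] "from" : PP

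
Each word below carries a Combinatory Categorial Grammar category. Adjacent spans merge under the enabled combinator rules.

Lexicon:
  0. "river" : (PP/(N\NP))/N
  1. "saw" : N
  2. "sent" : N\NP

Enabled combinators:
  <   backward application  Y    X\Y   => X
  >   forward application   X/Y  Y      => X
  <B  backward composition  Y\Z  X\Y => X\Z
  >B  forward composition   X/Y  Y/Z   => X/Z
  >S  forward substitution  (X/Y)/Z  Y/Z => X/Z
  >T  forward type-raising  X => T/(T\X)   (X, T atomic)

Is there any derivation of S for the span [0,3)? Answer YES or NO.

NO

(PP/(N\NP))/N N N\NP
CKY chart[0,3] = {N/(N\PP), NP/(NP\PP), PP, PP/(PP\PP), S/(S\PP)}; S ∉ chart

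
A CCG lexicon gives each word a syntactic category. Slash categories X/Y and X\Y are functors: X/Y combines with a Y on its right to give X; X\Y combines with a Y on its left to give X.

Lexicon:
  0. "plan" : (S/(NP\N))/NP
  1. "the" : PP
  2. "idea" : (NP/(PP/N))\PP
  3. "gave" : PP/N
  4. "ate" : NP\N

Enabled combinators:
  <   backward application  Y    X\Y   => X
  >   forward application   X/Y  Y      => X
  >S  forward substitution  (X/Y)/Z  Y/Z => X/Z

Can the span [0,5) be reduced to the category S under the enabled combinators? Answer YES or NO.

YES

[0,5] S   >
  [0,4] S/(NP\N)   >
    [0,1] "plan" : (S/(NP\N))/NP
    [1,4] NP   >
      [1,3] NP/(PP/N)   <
        [1,2] "the" : PP
        [2,3] "idea" : (NP/(PP/N))\PP
      [3,4] "gave" : PP/N
  [4,5] "ate" : NP\N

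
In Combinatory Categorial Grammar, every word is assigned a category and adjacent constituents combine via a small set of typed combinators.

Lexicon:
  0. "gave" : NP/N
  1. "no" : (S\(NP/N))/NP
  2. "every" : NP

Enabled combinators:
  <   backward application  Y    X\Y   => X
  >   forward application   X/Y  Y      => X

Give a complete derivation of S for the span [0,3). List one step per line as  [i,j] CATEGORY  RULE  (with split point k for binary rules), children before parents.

[0,1] NP/N  lex  "gave"
[1,2] (S\(NP/N))/NP  lex  "no"
[2,3] NP  lex  "every"
[1,3] S\(NP/N)  >  k=2
[0,3] S  <  k=1

[0,3] S   <
  [0,1] "gave" : NP/N
  [1,3] S\(NP/N)   >
    [1,2] "no" : (S\(NP/N))/NP
    [2,3] "every" : NP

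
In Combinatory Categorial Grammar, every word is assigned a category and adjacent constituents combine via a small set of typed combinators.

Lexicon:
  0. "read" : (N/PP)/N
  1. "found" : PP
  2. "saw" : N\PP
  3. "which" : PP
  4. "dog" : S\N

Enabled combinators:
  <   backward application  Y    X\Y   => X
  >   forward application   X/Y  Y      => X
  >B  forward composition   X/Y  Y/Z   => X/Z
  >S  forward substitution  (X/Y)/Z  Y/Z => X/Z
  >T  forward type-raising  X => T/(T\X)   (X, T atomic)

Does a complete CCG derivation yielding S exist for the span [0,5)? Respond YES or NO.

[0,5] S   <
  [0,4] N   >
    [0,3] N/PP   >
      [0,1] "read" : (N/PP)/N
      [1,3] N   <
        [1,2] "found" : PP
        [2,3] "saw" : N\PP
    [3,4] "which" : PP
  [4,5] "dog" : S\N

YES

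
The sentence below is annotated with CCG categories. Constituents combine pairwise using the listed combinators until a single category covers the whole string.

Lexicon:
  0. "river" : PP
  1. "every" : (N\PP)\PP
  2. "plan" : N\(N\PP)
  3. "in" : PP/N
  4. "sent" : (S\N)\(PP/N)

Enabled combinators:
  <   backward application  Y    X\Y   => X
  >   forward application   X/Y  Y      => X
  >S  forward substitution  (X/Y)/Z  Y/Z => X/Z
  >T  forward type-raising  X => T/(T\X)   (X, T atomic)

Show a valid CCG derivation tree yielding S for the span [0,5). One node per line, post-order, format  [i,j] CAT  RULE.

[0,1] PP  lex  "river"
[1,2] (N\PP)\PP  lex  "every"
[0,2] N\PP  <  k=1
[2,3] N\(N\PP)  lex  "plan"
[0,3] N  <  k=2
[3,4] PP/N  lex  "in"
[4,5] (S\N)\(PP/N)  lex  "sent"
[3,5] S\N  <  k=4
[0,5] S  <  k=3

[0,5] S   <
  [0,3] N   <
    [0,2] N\PP   <
      [0,1] "river" : PP
      [1,2] "every" : (N\PP)\PP
    [2,3] "plan" : N\(N\PP)
  [3,5] S\N   <
    [3,4] "in" : PP/N
    [4,5] "sent" : (S\N)\(PP/N)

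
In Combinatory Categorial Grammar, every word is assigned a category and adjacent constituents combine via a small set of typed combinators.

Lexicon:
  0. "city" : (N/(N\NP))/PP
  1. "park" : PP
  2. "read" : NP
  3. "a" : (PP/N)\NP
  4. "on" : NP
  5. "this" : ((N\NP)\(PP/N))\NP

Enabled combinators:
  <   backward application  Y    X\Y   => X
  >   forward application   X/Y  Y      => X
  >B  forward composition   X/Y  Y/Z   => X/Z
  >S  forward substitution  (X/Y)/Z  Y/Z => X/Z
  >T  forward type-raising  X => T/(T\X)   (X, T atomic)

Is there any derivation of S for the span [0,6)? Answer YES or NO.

(N/(N\NP))/PP PP NP (PP/N)\NP NP ((N\NP)\(PP/N))\NP
CKY chart[0,6] = {N, N/(N\N), NP/(NP\N), PP/(PP\N), S/(S\N)}; S ∉ chart

NO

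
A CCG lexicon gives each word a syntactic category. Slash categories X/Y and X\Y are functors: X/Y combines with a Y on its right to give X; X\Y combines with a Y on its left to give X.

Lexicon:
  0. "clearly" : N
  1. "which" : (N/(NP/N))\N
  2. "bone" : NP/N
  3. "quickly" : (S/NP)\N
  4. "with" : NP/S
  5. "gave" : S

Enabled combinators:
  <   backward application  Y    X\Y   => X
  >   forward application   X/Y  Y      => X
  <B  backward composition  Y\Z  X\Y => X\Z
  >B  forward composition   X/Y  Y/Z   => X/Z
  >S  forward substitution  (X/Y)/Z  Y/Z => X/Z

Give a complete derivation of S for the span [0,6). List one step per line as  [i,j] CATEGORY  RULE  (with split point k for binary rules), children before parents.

[0,1] N  lex  "clearly"
[1,2] (N/(NP/N))\N  lex  "which"
[0,2] N/(NP/N)  <  k=1
[2,3] NP/N  lex  "bone"
[0,3] N  >  k=2
[3,4] (S/NP)\N  lex  "quickly"
[0,4] S/NP  <  k=3
[4,5] NP/S  lex  "with"
[5,6] S  lex  "gave"
[4,6] NP  >  k=5
[0,6] S  >  k=4

[0,6] S   >
  [0,4] S/NP   <
    [0,3] N   >
      [0,2] N/(NP/N)   <
        [0,1] "clearly" : N
        [1,2] "which" : (N/(NP/N))\N
      [2,3] "bone" : NP/N
    [3,4] "quickly" : (S/NP)\N
  [4,6] NP   >
    [4,5] "with" : NP/S
    [5,6] "gave" : S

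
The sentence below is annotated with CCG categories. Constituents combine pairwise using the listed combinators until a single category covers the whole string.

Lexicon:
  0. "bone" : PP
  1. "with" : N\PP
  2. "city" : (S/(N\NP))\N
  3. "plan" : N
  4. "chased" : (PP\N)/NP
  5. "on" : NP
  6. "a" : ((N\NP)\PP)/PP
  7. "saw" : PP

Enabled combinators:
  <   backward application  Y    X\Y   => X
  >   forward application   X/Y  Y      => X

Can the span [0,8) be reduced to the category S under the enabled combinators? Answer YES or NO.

[0,8] S   >
  [0,3] S/(N\NP)   <
    [0,2] N   <
      [0,1] "bone" : PP
      [1,2] "with" : N\PP
    [2,3] "city" : (S/(N\NP))\N
  [3,8] N\NP   <
    [3,6] PP   <
      [3,4] "plan" : N
      [4,6] PP\N   >
        [4,5] "chased" : (PP\N)/NP
        [5,6] "on" : NP
    [6,8] (N\NP)\PP   >
      [6,7] "a" : ((N\NP)\PP)/PP
      [7,8] "saw" : PP

YES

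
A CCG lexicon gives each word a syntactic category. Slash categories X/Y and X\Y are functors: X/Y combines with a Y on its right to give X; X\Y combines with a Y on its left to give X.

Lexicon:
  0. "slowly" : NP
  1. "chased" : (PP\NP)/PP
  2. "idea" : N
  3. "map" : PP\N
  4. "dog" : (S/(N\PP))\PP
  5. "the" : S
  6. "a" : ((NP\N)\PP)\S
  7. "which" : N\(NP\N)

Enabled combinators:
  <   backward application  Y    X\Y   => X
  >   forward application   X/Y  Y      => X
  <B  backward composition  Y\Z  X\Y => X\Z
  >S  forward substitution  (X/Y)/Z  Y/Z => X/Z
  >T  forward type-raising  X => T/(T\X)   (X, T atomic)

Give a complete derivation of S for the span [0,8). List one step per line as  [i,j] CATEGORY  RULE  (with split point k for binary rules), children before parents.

[0,8] S   >
  [0,5] S/(N\PP)   <
    [0,4] PP   >
      [0,1] PP/(PP\NP)   >T
        [0,1] "slowly" : NP
      [1,4] PP\NP   >
        [1,2] "chased" : (PP\NP)/PP
        [2,4] PP   >
          [2,3] PP/(PP\N)   >T
            [2,3] "idea" : N
          [3,4] "map" : PP\N
    [4,5] "dog" : (S/(N\PP))\PP
  [5,8] N\PP   <B
    [5,7] (NP\N)\PP   <
      [5,6] "the" : S
      [6,7] "a" : ((NP\N)\PP)\S
    [7,8] "which" : N\(NP\N)

[0,1] NP  lex  "slowly"
[0,1] PP/(PP\NP)  >T
[1,2] (PP\NP)/PP  lex  "chased"
[2,3] N  lex  "idea"
[2,3] PP/(PP\N)  >T
[3,4] PP\N  lex  "map"
[2,4] PP  >  k=3
[1,4] PP\NP  >  k=2
[0,4] PP  >  k=1
[4,5] (S/(N\PP))\PP  lex  "dog"
[0,5] S/(N\PP)  <  k=4
[5,6] S  lex  "the"
[6,7] ((NP\N)\PP)\S  lex  "a"
[5,7] (NP\N)\PP  <  k=6
[7,8] N\(NP\N)  lex  "which"
[5,8] N\PP  <B  k=7
[0,8] S  >  k=5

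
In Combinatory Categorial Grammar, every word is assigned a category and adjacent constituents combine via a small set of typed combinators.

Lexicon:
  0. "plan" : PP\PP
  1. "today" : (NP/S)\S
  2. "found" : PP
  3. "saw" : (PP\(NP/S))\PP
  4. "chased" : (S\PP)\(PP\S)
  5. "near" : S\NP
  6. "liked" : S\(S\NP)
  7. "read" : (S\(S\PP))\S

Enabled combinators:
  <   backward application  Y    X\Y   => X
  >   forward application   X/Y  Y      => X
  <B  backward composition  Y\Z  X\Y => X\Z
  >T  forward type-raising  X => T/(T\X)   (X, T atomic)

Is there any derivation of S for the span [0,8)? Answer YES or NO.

YES

[0,8] S   <
  [0,5] S\PP   <B
    [0,1] "plan" : PP\PP
    [1,5] S\PP   <
      [1,4] PP\S   <B
        [1,2] "today" : (NP/S)\S
        [2,4] PP\(NP/S)   <
          [2,3] "found" : PP
          [3,4] "saw" : (PP\(NP/S))\PP
      [4,5] "chased" : (S\PP)\(PP\S)
  [5,8] S\(S\PP)   <
    [5,7] S   <
      [5,6] "near" : S\NP
      [6,7] "liked" : S\(S\NP)
    [7,8] "read" : (S\(S\PP))\S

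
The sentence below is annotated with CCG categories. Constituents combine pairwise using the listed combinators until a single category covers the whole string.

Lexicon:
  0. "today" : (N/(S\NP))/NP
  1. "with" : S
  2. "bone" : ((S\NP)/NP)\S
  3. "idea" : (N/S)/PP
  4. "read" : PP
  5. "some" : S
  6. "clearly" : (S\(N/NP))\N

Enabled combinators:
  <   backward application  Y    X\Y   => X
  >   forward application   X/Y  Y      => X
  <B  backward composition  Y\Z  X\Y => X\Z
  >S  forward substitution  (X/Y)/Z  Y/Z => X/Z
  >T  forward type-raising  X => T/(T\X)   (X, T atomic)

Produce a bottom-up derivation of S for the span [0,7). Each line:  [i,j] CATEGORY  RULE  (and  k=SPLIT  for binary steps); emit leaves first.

[0,1] (N/(S\NP))/NP  lex  "today"
[1,2] S  lex  "with"
[2,3] ((S\NP)/NP)\S  lex  "bone"
[1,3] (S\NP)/NP  <  k=2
[0,3] N/NP  >S  k=1
[3,4] (N/S)/PP  lex  "idea"
[4,5] PP  lex  "read"
[3,5] N/S  >  k=4
[5,6] S  lex  "some"
[3,6] N  >  k=5
[6,7] (S\(N/NP))\N  lex  "clearly"
[3,7] S\(N/NP)  <  k=6
[0,7] S  <  k=3

[0,7] S   <
  [0,3] N/NP   >S
    [0,1] "today" : (N/(S\NP))/NP
    [1,3] (S\NP)/NP   <
      [1,2] "with" : S
      [2,3] "bone" : ((S\NP)/NP)\S
  [3,7] S\(N/NP)   <
    [3,6] N   >
      [3,5] N/S   >
        [3,4] "idea" : (N/S)/PP
        [4,5] "read" : PP
      [5,6] "some" : S
    [6,7] "clearly" : (S\(N/NP))\N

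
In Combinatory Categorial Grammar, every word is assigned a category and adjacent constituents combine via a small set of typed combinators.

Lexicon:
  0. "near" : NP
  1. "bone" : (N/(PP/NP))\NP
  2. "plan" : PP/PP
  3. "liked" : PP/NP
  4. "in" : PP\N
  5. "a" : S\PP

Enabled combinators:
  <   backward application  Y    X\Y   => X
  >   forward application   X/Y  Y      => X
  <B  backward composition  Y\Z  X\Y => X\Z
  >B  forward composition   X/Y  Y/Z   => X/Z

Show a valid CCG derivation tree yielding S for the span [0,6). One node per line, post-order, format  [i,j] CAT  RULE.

[0,6] S   <
  [0,5] PP   <
    [0,4] N   >
      [0,2] N/(PP/NP)   <
        [0,1] "near" : NP
        [1,2] "bone" : (N/(PP/NP))\NP
      [2,4] PP/NP   >B
        [2,3] "plan" : PP/PP
        [3,4] "liked" : PP/NP
    [4,5] "in" : PP\N
  [5,6] "a" : S\PP

[0,1] NP  lex  "near"
[1,2] (N/(PP/NP))\NP  lex  "bone"
[0,2] N/(PP/NP)  <  k=1
[2,3] PP/PP  lex  "plan"
[3,4] PP/NP  lex  "liked"
[2,4] PP/NP  >B  k=3
[0,4] N  >  k=2
[4,5] PP\N  lex  "in"
[0,5] PP  <  k=4
[5,6] S\PP  lex  "a"
[0,6] S  <  k=5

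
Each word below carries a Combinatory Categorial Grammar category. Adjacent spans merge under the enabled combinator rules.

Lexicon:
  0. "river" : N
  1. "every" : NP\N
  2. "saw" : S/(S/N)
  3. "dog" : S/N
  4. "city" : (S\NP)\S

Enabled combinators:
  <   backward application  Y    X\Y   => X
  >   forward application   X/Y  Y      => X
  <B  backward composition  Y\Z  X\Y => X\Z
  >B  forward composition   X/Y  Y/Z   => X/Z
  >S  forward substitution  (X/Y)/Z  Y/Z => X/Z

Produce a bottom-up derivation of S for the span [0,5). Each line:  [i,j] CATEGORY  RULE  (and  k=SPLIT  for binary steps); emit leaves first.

[0,1] N  lex  "river"
[1,2] NP\N  lex  "every"
[0,2] NP  <  k=1
[2,3] S/(S/N)  lex  "saw"
[3,4] S/N  lex  "dog"
[2,4] S  >  k=3
[4,5] (S\NP)\S  lex  "city"
[2,5] S\NP  <  k=4
[0,5] S  <  k=2

[0,5] S   <
  [0,2] NP   <
    [0,1] "river" : N
    [1,2] "every" : NP\N
  [2,5] S\NP   <
    [2,4] S   >
      [2,3] "saw" : S/(S/N)
      [3,4] "dog" : S/N
    [4,5] "city" : (S\NP)\S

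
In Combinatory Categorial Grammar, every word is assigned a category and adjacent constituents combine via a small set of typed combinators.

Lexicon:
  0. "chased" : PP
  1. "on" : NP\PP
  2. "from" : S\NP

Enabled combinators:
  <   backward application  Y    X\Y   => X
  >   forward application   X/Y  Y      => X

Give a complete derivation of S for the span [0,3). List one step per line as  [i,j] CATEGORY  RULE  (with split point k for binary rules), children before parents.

[0,1] PP  lex  "chased"
[1,2] NP\PP  lex  "on"
[0,2] NP  <  k=1
[2,3] S\NP  lex  "from"
[0,3] S  <  k=2

[0,3] S   <
  [0,2] NP   <
    [0,1] "chased" : PP
    [1,2] "on" : NP\PP
  [2,3] "from" : S\NP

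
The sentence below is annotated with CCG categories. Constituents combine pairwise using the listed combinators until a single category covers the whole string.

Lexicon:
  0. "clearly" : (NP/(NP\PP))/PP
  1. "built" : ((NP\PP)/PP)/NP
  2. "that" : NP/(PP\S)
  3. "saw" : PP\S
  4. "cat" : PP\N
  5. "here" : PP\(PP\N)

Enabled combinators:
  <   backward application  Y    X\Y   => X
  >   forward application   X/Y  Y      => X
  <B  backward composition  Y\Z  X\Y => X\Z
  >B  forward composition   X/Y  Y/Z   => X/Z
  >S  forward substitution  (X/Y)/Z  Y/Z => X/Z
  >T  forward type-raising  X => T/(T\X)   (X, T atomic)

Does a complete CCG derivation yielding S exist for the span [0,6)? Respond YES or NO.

NO

(NP/(NP\PP))/PP ((NP\PP)/PP)/NP NP/(PP\S) PP\S PP\N PP\(PP\N)
CKY chart[0,6] = {N/(N\NP), NP, NP/(NP\NP), NP/(PP\PP), PP/(PP\NP), S/(S\NP)}; S ∉ chart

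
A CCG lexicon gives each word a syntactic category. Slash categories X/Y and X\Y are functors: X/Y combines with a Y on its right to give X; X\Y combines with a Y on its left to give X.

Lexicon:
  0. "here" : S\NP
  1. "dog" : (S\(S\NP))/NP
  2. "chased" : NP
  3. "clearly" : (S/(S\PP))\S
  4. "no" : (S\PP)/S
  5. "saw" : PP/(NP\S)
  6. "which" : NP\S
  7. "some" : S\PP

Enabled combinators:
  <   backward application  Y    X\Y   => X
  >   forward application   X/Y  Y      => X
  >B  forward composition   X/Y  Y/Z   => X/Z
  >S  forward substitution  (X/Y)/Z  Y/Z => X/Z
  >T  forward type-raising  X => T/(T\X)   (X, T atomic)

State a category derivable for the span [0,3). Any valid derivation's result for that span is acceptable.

S

[0,8] S   >
  [0,4] S/(S\PP)   <
    [0,3] S   <
      [0,1] "here" : S\NP
      [1,3] S\(S\NP)   >
        [1,2] "dog" : (S\(S\NP))/NP
        [2,3] "chased" : NP
    [3,4] "clearly" : (S/(S\PP))\S
  [4,8] S\PP   >
    [4,5] "no" : (S\PP)/S
    [5,8] S   <
      [5,7] PP   >
        [5,6] "saw" : PP/(NP\S)
        [6,7] "which" : NP\S
      [7,8] "some" : S\PP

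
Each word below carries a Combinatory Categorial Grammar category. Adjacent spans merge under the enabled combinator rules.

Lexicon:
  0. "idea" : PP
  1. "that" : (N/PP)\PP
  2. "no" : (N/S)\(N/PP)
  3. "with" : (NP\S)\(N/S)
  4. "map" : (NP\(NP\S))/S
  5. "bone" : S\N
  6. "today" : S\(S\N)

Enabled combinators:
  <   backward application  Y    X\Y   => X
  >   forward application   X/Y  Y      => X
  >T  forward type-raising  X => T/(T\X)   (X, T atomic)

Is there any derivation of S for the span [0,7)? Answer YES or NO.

NO

PP (N/PP)\PP (N/S)\(N/PP) (NP\S)\(N/S) (NP\(NP\S))/S S\N S\(S\N)
CKY chart[0,7] = {N/(N\NP), NP, NP/(NP\NP), PP/(PP\NP), S/(S\NP)}; S ∉ chart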